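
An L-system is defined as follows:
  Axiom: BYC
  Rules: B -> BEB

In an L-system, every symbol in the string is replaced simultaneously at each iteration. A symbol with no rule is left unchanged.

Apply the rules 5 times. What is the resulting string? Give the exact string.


Answer: BEBEBEBEBEBEBEBEBEBEBEBEBEBEBEBEBEBEBEBEBEBEBEBEBEBEBEBEBEBEBEBYC

Derivation:
Step 0: BYC
Step 1: BEBYC
Step 2: BEBEBEBYC
Step 3: BEBEBEBEBEBEBEBYC
Step 4: BEBEBEBEBEBEBEBEBEBEBEBEBEBEBEBYC
Step 5: BEBEBEBEBEBEBEBEBEBEBEBEBEBEBEBEBEBEBEBEBEBEBEBEBEBEBEBEBEBEBEBYC


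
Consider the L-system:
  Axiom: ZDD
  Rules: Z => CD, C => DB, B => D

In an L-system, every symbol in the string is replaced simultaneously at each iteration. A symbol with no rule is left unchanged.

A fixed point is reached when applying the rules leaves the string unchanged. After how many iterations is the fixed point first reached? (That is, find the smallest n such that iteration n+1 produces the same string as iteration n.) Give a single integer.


Answer: 3

Derivation:
Step 0: ZDD
Step 1: CDDD
Step 2: DBDDD
Step 3: DDDDD
Step 4: DDDDD  (unchanged — fixed point at step 3)


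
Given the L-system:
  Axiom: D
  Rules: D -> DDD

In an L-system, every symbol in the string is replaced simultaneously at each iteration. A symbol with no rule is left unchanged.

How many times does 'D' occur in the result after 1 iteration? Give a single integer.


Step 0: D  (1 'D')
Step 1: DDD  (3 'D')

Answer: 3


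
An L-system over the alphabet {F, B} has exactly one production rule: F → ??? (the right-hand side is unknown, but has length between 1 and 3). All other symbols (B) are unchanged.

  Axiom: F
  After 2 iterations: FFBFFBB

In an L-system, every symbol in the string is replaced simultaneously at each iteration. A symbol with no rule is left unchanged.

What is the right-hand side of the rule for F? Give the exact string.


Trying F → FFB:
  Step 0: F
  Step 1: FFB
  Step 2: FFBFFBB
Matches the given result.

Answer: FFB


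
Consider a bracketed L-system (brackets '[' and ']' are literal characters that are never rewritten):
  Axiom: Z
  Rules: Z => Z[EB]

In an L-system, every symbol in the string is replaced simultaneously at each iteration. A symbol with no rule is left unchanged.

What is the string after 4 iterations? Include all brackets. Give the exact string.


Step 0: Z
Step 1: Z[EB]
Step 2: Z[EB][EB]
Step 3: Z[EB][EB][EB]
Step 4: Z[EB][EB][EB][EB]

Answer: Z[EB][EB][EB][EB]


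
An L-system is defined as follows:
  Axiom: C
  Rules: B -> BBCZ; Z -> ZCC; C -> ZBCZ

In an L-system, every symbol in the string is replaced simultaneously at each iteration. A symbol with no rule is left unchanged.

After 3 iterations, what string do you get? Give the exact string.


Step 0: C
Step 1: ZBCZ
Step 2: ZCCBBCZZBCZZCC
Step 3: ZCCZBCZZBCZBBCZBBCZZBCZZCCZCCBBCZZBCZZCCZCCZBCZZBCZ

Answer: ZCCZBCZZBCZBBCZBBCZZBCZZCCZCCBBCZZBCZZCCZCCZBCZZBCZ


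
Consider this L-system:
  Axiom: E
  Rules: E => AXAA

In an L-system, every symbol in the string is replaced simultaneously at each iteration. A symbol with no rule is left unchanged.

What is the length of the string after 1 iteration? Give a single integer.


Answer: 4

Derivation:
Step 0: length = 1
Step 1: length = 4


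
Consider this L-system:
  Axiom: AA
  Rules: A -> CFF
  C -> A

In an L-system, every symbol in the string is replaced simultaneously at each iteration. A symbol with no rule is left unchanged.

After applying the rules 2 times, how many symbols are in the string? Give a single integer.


Step 0: length = 2
Step 1: length = 6
Step 2: length = 6

Answer: 6


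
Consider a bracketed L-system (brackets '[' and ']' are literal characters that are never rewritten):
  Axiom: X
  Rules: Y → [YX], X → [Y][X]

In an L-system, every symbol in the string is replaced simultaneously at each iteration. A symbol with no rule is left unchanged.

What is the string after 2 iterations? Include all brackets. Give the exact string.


Step 0: X
Step 1: [Y][X]
Step 2: [[YX]][[Y][X]]

Answer: [[YX]][[Y][X]]


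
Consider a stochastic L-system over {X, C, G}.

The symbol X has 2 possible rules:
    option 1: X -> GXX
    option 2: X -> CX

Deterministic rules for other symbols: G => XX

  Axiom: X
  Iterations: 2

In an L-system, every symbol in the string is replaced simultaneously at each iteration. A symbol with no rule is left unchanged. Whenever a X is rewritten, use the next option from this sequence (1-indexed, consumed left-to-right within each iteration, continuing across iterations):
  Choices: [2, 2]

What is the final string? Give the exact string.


Step 0: X
Step 1: CX  (used choices [2])
Step 2: CCX  (used choices [2])

Answer: CCX


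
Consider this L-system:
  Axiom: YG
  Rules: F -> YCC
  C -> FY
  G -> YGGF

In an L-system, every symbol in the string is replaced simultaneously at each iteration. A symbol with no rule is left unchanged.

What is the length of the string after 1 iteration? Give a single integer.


Step 0: length = 2
Step 1: length = 5

Answer: 5


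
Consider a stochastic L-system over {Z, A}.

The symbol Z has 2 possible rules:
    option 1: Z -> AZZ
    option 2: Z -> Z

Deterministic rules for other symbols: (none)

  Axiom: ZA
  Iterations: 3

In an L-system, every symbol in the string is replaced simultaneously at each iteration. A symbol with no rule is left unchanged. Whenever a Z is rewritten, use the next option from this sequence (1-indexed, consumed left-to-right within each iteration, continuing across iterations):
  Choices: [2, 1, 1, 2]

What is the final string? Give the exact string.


Step 0: ZA
Step 1: ZA  (used choices [2])
Step 2: AZZA  (used choices [1])
Step 3: AAZZZA  (used choices [1, 2])

Answer: AAZZZA


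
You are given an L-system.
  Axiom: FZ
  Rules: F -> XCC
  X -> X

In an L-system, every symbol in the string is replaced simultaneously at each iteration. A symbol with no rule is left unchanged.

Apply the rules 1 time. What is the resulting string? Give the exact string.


Step 0: FZ
Step 1: XCCZ

Answer: XCCZ


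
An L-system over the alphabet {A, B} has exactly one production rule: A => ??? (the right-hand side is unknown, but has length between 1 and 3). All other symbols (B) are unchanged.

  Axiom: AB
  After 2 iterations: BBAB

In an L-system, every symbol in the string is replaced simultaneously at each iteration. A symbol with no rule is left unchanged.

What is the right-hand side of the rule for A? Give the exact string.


Trying A => BA:
  Step 0: AB
  Step 1: BAB
  Step 2: BBAB
Matches the given result.

Answer: BA


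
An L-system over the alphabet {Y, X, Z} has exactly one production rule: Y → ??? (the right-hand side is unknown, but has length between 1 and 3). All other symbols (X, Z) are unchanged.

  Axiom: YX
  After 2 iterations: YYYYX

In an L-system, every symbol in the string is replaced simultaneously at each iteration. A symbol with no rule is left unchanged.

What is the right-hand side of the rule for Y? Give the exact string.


Answer: YY

Derivation:
Trying Y → YY:
  Step 0: YX
  Step 1: YYX
  Step 2: YYYYX
Matches the given result.


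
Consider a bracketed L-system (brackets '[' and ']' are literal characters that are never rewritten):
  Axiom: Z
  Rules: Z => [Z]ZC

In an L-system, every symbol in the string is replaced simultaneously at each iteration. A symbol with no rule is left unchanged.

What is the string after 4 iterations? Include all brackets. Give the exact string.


Answer: [[[[Z]ZC][Z]ZCC][[Z]ZC][Z]ZCCC][[[Z]ZC][Z]ZCC][[Z]ZC][Z]ZCCCC

Derivation:
Step 0: Z
Step 1: [Z]ZC
Step 2: [[Z]ZC][Z]ZCC
Step 3: [[[Z]ZC][Z]ZCC][[Z]ZC][Z]ZCCC
Step 4: [[[[Z]ZC][Z]ZCC][[Z]ZC][Z]ZCCC][[[Z]ZC][Z]ZCC][[Z]ZC][Z]ZCCCC


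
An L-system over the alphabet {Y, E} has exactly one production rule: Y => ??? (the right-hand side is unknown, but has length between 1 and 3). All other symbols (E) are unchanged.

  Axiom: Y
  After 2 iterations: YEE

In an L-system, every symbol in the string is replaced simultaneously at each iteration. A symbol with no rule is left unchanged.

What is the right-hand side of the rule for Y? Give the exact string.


Trying Y => YE:
  Step 0: Y
  Step 1: YE
  Step 2: YEE
Matches the given result.

Answer: YE


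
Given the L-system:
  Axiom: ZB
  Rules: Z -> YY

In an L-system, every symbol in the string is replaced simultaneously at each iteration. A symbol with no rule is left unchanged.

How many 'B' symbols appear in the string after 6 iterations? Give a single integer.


Step 0: ZB  (1 'B')
Step 1: YYB  (1 'B')
Step 2: YYB  (1 'B')
Step 3: YYB  (1 'B')
Step 4: YYB  (1 'B')
Step 5: YYB  (1 'B')
Step 6: YYB  (1 'B')

Answer: 1


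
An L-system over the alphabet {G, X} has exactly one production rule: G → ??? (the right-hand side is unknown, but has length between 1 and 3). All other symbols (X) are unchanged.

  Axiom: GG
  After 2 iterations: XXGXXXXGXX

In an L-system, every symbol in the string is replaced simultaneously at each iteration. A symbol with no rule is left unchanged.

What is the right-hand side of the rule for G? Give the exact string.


Answer: XGX

Derivation:
Trying G → XGX:
  Step 0: GG
  Step 1: XGXXGX
  Step 2: XXGXXXXGXX
Matches the given result.


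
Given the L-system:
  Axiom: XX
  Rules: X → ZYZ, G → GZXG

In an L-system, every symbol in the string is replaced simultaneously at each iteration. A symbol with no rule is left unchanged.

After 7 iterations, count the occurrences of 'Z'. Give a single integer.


Answer: 4

Derivation:
Step 0: XX  (0 'Z')
Step 1: ZYZZYZ  (4 'Z')
Step 2: ZYZZYZ  (4 'Z')
Step 3: ZYZZYZ  (4 'Z')
Step 4: ZYZZYZ  (4 'Z')
Step 5: ZYZZYZ  (4 'Z')
Step 6: ZYZZYZ  (4 'Z')
Step 7: ZYZZYZ  (4 'Z')


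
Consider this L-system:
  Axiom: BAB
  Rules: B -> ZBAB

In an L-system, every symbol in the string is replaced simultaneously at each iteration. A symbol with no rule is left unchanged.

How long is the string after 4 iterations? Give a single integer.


Step 0: length = 3
Step 1: length = 9
Step 2: length = 21
Step 3: length = 45
Step 4: length = 93

Answer: 93


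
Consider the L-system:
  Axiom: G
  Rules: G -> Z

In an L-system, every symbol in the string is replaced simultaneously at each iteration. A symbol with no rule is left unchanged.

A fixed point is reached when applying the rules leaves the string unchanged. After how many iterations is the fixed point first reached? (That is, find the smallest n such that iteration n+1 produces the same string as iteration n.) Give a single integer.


Step 0: G
Step 1: Z
Step 2: Z  (unchanged — fixed point at step 1)

Answer: 1


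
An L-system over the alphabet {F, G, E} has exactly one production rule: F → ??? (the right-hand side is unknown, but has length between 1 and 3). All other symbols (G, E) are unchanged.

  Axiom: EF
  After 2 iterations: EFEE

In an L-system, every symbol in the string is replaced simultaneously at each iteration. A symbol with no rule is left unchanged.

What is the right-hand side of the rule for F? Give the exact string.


Answer: FE

Derivation:
Trying F → FE:
  Step 0: EF
  Step 1: EFE
  Step 2: EFEE
Matches the given result.


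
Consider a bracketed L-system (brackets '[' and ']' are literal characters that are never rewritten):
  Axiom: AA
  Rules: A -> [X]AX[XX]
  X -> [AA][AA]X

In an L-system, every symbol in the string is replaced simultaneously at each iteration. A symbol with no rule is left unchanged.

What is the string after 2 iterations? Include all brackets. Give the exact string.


Step 0: AA
Step 1: [X]AX[XX][X]AX[XX]
Step 2: [[AA][AA]X][X]AX[XX][AA][AA]X[[AA][AA]X[AA][AA]X][[AA][AA]X][X]AX[XX][AA][AA]X[[AA][AA]X[AA][AA]X]

Answer: [[AA][AA]X][X]AX[XX][AA][AA]X[[AA][AA]X[AA][AA]X][[AA][AA]X][X]AX[XX][AA][AA]X[[AA][AA]X[AA][AA]X]


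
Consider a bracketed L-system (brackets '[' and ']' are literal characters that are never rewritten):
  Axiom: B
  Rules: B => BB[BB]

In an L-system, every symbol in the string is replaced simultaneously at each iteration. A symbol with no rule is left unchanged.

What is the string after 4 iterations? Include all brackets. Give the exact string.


Answer: BB[BB]BB[BB][BB[BB]BB[BB]]BB[BB]BB[BB][BB[BB]BB[BB]][BB[BB]BB[BB][BB[BB]BB[BB]]BB[BB]BB[BB][BB[BB]BB[BB]]]BB[BB]BB[BB][BB[BB]BB[BB]]BB[BB]BB[BB][BB[BB]BB[BB]][BB[BB]BB[BB][BB[BB]BB[BB]]BB[BB]BB[BB][BB[BB]BB[BB]]][BB[BB]BB[BB][BB[BB]BB[BB]]BB[BB]BB[BB][BB[BB]BB[BB]][BB[BB]BB[BB][BB[BB]BB[BB]]BB[BB]BB[BB][BB[BB]BB[BB]]]BB[BB]BB[BB][BB[BB]BB[BB]]BB[BB]BB[BB][BB[BB]BB[BB]][BB[BB]BB[BB][BB[BB]BB[BB]]BB[BB]BB[BB][BB[BB]BB[BB]]]]

Derivation:
Step 0: B
Step 1: BB[BB]
Step 2: BB[BB]BB[BB][BB[BB]BB[BB]]
Step 3: BB[BB]BB[BB][BB[BB]BB[BB]]BB[BB]BB[BB][BB[BB]BB[BB]][BB[BB]BB[BB][BB[BB]BB[BB]]BB[BB]BB[BB][BB[BB]BB[BB]]]
Step 4: BB[BB]BB[BB][BB[BB]BB[BB]]BB[BB]BB[BB][BB[BB]BB[BB]][BB[BB]BB[BB][BB[BB]BB[BB]]BB[BB]BB[BB][BB[BB]BB[BB]]]BB[BB]BB[BB][BB[BB]BB[BB]]BB[BB]BB[BB][BB[BB]BB[BB]][BB[BB]BB[BB][BB[BB]BB[BB]]BB[BB]BB[BB][BB[BB]BB[BB]]][BB[BB]BB[BB][BB[BB]BB[BB]]BB[BB]BB[BB][BB[BB]BB[BB]][BB[BB]BB[BB][BB[BB]BB[BB]]BB[BB]BB[BB][BB[BB]BB[BB]]]BB[BB]BB[BB][BB[BB]BB[BB]]BB[BB]BB[BB][BB[BB]BB[BB]][BB[BB]BB[BB][BB[BB]BB[BB]]BB[BB]BB[BB][BB[BB]BB[BB]]]]


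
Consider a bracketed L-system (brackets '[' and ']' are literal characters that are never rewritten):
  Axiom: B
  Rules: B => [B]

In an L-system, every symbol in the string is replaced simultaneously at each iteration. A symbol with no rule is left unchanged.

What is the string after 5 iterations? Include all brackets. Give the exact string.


Answer: [[[[[B]]]]]

Derivation:
Step 0: B
Step 1: [B]
Step 2: [[B]]
Step 3: [[[B]]]
Step 4: [[[[B]]]]
Step 5: [[[[[B]]]]]


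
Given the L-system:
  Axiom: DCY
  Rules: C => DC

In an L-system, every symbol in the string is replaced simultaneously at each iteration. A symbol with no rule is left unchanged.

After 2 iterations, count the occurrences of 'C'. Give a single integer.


Step 0: DCY  (1 'C')
Step 1: DDCY  (1 'C')
Step 2: DDDCY  (1 'C')

Answer: 1


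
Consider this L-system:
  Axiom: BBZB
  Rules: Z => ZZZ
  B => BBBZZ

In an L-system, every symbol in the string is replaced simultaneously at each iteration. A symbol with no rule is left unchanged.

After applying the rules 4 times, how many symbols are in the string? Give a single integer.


Step 0: length = 4
Step 1: length = 18
Step 2: length = 72
Step 3: length = 270
Step 4: length = 972

Answer: 972


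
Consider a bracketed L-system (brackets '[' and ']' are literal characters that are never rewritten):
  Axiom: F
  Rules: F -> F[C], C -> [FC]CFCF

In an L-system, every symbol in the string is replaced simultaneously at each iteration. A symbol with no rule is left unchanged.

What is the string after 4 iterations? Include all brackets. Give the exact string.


Answer: F[C][[FC]CFCF][[F[C][FC]CFCF][FC]CFCFF[C][FC]CFCFF[C]][[F[C][[FC]CFCF][F[C][FC]CFCF][FC]CFCFF[C][FC]CFCFF[C]][F[C][FC]CFCF][FC]CFCFF[C][FC]CFCFF[C]F[C][[FC]CFCF][F[C][FC]CFCF][FC]CFCFF[C][FC]CFCFF[C]F[C][[FC]CFCF]]

Derivation:
Step 0: F
Step 1: F[C]
Step 2: F[C][[FC]CFCF]
Step 3: F[C][[FC]CFCF][[F[C][FC]CFCF][FC]CFCFF[C][FC]CFCFF[C]]
Step 4: F[C][[FC]CFCF][[F[C][FC]CFCF][FC]CFCFF[C][FC]CFCFF[C]][[F[C][[FC]CFCF][F[C][FC]CFCF][FC]CFCFF[C][FC]CFCFF[C]][F[C][FC]CFCF][FC]CFCFF[C][FC]CFCFF[C]F[C][[FC]CFCF][F[C][FC]CFCF][FC]CFCFF[C][FC]CFCFF[C]F[C][[FC]CFCF]]


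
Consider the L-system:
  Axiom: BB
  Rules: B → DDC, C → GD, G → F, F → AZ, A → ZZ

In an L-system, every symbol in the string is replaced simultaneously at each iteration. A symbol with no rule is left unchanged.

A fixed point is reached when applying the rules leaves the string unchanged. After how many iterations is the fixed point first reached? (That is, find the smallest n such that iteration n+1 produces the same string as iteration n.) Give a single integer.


Step 0: BB
Step 1: DDCDDC
Step 2: DDGDDDGD
Step 3: DDFDDDFD
Step 4: DDAZDDDAZD
Step 5: DDZZZDDDZZZD
Step 6: DDZZZDDDZZZD  (unchanged — fixed point at step 5)

Answer: 5


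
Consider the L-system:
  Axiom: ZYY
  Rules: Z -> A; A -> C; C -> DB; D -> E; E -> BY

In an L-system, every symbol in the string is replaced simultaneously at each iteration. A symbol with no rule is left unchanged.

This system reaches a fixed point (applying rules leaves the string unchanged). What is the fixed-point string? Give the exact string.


Answer: BYBYY

Derivation:
Step 0: ZYY
Step 1: AYY
Step 2: CYY
Step 3: DBYY
Step 4: EBYY
Step 5: BYBYY
Step 6: BYBYY  (unchanged — fixed point at step 5)


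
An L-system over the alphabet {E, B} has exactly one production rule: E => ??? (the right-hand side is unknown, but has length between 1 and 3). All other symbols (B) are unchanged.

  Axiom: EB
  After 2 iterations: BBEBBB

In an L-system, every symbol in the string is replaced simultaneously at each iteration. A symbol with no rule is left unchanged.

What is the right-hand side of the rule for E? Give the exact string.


Trying E => BEB:
  Step 0: EB
  Step 1: BEBB
  Step 2: BBEBBB
Matches the given result.

Answer: BEB


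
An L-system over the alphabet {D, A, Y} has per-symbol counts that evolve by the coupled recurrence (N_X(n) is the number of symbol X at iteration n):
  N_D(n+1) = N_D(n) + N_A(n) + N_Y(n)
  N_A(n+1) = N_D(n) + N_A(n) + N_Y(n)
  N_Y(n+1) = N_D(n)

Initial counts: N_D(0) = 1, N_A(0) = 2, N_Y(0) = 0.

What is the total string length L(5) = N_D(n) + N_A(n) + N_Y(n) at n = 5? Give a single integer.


Step 0: N_D=1, N_A=2, N_Y=0, L=3
Step 1: N_D=3, N_A=3, N_Y=1, L=7
Step 2: N_D=7, N_A=7, N_Y=3, L=17
Step 3: N_D=17, N_A=17, N_Y=7, L=41
Step 4: N_D=41, N_A=41, N_Y=17, L=99
Step 5: N_D=99, N_A=99, N_Y=41, L=239

Answer: 239


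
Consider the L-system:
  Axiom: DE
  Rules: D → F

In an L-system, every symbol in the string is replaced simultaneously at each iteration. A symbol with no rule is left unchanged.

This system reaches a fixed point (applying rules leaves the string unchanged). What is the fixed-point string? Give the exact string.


Step 0: DE
Step 1: FE
Step 2: FE  (unchanged — fixed point at step 1)

Answer: FE


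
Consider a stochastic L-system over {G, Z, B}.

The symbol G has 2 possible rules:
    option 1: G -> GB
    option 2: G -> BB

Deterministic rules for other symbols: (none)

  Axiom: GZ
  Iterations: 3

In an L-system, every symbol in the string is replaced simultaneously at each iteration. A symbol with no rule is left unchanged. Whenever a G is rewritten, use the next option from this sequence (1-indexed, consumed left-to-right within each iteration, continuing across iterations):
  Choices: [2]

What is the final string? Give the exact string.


Answer: BBZ

Derivation:
Step 0: GZ
Step 1: BBZ  (used choices [2])
Step 2: BBZ  (used choices [])
Step 3: BBZ  (used choices [])


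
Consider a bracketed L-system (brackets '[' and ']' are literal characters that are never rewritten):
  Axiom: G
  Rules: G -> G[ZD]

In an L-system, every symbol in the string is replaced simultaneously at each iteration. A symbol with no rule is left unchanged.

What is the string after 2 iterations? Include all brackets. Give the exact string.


Step 0: G
Step 1: G[ZD]
Step 2: G[ZD][ZD]

Answer: G[ZD][ZD]


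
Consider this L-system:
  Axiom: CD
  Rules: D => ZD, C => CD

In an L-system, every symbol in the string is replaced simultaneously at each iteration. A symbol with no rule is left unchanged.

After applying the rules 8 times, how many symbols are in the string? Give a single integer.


Answer: 46

Derivation:
Step 0: length = 2
Step 1: length = 4
Step 2: length = 7
Step 3: length = 11
Step 4: length = 16
Step 5: length = 22
Step 6: length = 29
Step 7: length = 37
Step 8: length = 46


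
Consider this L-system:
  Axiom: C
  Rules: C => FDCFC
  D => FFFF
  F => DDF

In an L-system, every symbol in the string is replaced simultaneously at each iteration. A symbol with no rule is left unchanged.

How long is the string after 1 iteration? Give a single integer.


Step 0: length = 1
Step 1: length = 5

Answer: 5


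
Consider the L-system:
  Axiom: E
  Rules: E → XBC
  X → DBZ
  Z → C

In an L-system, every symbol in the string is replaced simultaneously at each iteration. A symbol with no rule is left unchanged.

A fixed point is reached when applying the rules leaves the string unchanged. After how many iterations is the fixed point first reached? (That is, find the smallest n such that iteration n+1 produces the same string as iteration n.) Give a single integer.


Step 0: E
Step 1: XBC
Step 2: DBZBC
Step 3: DBCBC
Step 4: DBCBC  (unchanged — fixed point at step 3)

Answer: 3


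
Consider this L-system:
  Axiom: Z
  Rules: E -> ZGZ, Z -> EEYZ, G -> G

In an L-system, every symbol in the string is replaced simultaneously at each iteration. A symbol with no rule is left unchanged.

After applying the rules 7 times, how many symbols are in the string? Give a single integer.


Step 0: length = 1
Step 1: length = 4
Step 2: length = 11
Step 3: length = 30
Step 4: length = 77
Step 5: length = 200
Step 6: length = 511
Step 7: length = 1314

Answer: 1314


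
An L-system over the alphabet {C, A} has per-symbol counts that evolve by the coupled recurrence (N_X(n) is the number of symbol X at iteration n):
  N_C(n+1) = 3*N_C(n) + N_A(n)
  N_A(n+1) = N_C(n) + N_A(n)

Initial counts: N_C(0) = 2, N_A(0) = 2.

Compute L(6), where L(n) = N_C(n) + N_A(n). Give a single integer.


Answer: 5408

Derivation:
Step 0: N_C=2, N_A=2, L=4
Step 1: N_C=8, N_A=4, L=12
Step 2: N_C=28, N_A=12, L=40
Step 3: N_C=96, N_A=40, L=136
Step 4: N_C=328, N_A=136, L=464
Step 5: N_C=1120, N_A=464, L=1584
Step 6: N_C=3824, N_A=1584, L=5408


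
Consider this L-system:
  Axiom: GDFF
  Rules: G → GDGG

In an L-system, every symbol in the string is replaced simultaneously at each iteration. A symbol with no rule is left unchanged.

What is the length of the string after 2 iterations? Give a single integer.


Step 0: length = 4
Step 1: length = 7
Step 2: length = 16

Answer: 16


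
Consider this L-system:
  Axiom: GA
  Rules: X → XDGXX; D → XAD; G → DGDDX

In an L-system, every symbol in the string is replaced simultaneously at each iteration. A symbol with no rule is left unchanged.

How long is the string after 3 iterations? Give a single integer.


Answer: 70

Derivation:
Step 0: length = 2
Step 1: length = 6
Step 2: length = 20
Step 3: length = 70


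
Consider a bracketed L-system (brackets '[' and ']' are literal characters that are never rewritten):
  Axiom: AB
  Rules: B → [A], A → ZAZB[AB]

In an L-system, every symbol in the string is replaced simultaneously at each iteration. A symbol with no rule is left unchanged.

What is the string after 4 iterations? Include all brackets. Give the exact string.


Step 0: AB
Step 1: ZAZB[AB][A]
Step 2: ZZAZB[AB]Z[A][ZAZB[AB][A]][ZAZB[AB]]
Step 3: ZZZAZB[AB]Z[A][ZAZB[AB][A]]Z[ZAZB[AB]][ZZAZB[AB]Z[A][ZAZB[AB][A]][ZAZB[AB]]][ZZAZB[AB]Z[A][ZAZB[AB][A]]]
Step 4: ZZZZAZB[AB]Z[A][ZAZB[AB][A]]Z[ZAZB[AB]][ZZAZB[AB]Z[A][ZAZB[AB][A]][ZAZB[AB]]]Z[ZZAZB[AB]Z[A][ZAZB[AB][A]]][ZZZAZB[AB]Z[A][ZAZB[AB][A]]Z[ZAZB[AB]][ZZAZB[AB]Z[A][ZAZB[AB][A]][ZAZB[AB]]][ZZAZB[AB]Z[A][ZAZB[AB][A]]]][ZZZAZB[AB]Z[A][ZAZB[AB][A]]Z[ZAZB[AB]][ZZAZB[AB]Z[A][ZAZB[AB][A]][ZAZB[AB]]]]

Answer: ZZZZAZB[AB]Z[A][ZAZB[AB][A]]Z[ZAZB[AB]][ZZAZB[AB]Z[A][ZAZB[AB][A]][ZAZB[AB]]]Z[ZZAZB[AB]Z[A][ZAZB[AB][A]]][ZZZAZB[AB]Z[A][ZAZB[AB][A]]Z[ZAZB[AB]][ZZAZB[AB]Z[A][ZAZB[AB][A]][ZAZB[AB]]][ZZAZB[AB]Z[A][ZAZB[AB][A]]]][ZZZAZB[AB]Z[A][ZAZB[AB][A]]Z[ZAZB[AB]][ZZAZB[AB]Z[A][ZAZB[AB][A]][ZAZB[AB]]]]


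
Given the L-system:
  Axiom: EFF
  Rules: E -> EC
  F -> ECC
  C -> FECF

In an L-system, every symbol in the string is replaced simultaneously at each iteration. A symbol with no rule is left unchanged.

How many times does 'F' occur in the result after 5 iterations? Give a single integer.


Answer: 188

Derivation:
Step 0: EFF  (2 'F')
Step 1: ECECCECC  (0 'F')
Step 2: ECFECFECFECFFECFECFECFFECF  (10 'F')
Step 3: ECFECFECCECFECFECCECFECFECCECFECFECCECCECFECFECCECFECFECCECFECFECCECCECFECFECC  (16 'F')
Step 4: ECFECFECCECFECFECCECFECFFECFECFECFECCECFECFECCECFECFFECFECFECFECCECFECFECCECFECFFECFECFECFECCECFECFECCECFECFFECFECFECFFECFECFECFECCECFECFECCECFECFFECFECFECFECCECFECFECCECFECFFECFECFECFECCECFECFECCECFECFFECFECFECFFECFECFECFECCECFECFECCECFECFFECF  (72 'F')
Step 5: ECFECFECCECFECFECCECFECFFECFECFECFECCECFECFECCECFECFFECFECFECFECCECFECFECCECCECFECFECCECFECFECCECFECFECCECFECFFECFECFECFECCECFECFECCECFECFFECFECFECFECCECFECFECCECCECFECFECCECFECFECCECFECFECCECFECFFECFECFECFECCECFECFECCECFECFFECFECFECFECCECFECFECCECCECFECFECCECFECFECCECFECFECCECFECFFECFECFECFECCECFECFECCECFECFFECFECFECFECCECFECFECCECCECFECFECCECFECFECCECFECFECCECCECFECFECCECFECFECCECFECFECCECFECFFECFECFECFECCECFECFECCECFECFFECFECFECFECCECFECFECCECCECFECFECCECFECFECCECFECFECCECFECFFECFECFECFECCECFECFECCECFECFFECFECFECFECCECFECFECCECCECFECFECCECFECFECCECFECFECCECFECFFECFECFECFECCECFECFECCECFECFFECFECFECFECCECFECFECCECCECFECFECCECFECFECCECFECFECCECCECFECFECCECFECFECCECFECFECCECFECFFECFECFECFECCECFECFECCECFECFFECFECFECFECCECFECFECCECCECFECFECC  (188 'F')


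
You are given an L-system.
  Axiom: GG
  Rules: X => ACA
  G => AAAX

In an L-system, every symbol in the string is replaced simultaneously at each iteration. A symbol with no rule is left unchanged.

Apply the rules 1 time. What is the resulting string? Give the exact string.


Answer: AAAXAAAX

Derivation:
Step 0: GG
Step 1: AAAXAAAX


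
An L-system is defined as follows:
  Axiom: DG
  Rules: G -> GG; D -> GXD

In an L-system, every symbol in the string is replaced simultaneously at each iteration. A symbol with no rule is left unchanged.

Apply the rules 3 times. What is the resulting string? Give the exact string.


Answer: GGGGXGGXGXDGGGGGGGG

Derivation:
Step 0: DG
Step 1: GXDGG
Step 2: GGXGXDGGGG
Step 3: GGGGXGGXGXDGGGGGGGG


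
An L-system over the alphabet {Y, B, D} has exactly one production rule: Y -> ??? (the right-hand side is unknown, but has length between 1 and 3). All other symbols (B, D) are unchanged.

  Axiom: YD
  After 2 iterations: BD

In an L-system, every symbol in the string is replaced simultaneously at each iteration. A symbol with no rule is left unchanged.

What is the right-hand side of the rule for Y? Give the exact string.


Trying Y -> B:
  Step 0: YD
  Step 1: BD
  Step 2: BD
Matches the given result.

Answer: B


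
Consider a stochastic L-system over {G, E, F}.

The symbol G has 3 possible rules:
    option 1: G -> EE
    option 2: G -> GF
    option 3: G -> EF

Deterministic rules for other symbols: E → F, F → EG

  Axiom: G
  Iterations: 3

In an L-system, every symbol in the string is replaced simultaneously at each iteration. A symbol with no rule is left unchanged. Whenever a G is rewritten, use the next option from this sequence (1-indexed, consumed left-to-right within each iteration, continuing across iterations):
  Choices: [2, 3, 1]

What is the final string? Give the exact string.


Step 0: G
Step 1: GF  (used choices [2])
Step 2: EFEG  (used choices [3])
Step 3: FEGFEE  (used choices [1])

Answer: FEGFEE


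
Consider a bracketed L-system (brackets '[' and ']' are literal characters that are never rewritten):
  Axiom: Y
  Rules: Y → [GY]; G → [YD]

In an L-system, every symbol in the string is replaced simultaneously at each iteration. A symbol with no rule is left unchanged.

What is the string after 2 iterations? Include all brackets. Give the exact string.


Answer: [[YD][GY]]

Derivation:
Step 0: Y
Step 1: [GY]
Step 2: [[YD][GY]]


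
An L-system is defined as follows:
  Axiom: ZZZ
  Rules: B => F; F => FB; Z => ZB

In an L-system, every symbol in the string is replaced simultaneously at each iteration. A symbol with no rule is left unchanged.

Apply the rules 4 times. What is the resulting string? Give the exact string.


Answer: ZBFFBFBFZBFFBFBFZBFFBFBF

Derivation:
Step 0: ZZZ
Step 1: ZBZBZB
Step 2: ZBFZBFZBF
Step 3: ZBFFBZBFFBZBFFB
Step 4: ZBFFBFBFZBFFBFBFZBFFBFBF


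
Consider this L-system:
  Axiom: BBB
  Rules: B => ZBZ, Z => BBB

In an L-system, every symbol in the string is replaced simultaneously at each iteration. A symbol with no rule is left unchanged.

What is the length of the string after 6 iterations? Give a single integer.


Step 0: length = 3
Step 1: length = 9
Step 2: length = 27
Step 3: length = 81
Step 4: length = 243
Step 5: length = 729
Step 6: length = 2187

Answer: 2187


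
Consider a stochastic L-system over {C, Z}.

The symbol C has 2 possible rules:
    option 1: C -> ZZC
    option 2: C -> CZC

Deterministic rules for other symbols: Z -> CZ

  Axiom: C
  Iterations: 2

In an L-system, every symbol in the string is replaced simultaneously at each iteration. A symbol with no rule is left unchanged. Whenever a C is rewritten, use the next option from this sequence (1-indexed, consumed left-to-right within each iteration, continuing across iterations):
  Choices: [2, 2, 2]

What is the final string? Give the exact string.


Answer: CZCCZCZC

Derivation:
Step 0: C
Step 1: CZC  (used choices [2])
Step 2: CZCCZCZC  (used choices [2, 2])


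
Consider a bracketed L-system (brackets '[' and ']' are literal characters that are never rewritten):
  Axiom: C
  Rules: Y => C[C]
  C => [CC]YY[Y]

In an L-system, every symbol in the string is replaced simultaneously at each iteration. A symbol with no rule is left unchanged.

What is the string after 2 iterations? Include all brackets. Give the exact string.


Answer: [[CC]YY[Y][CC]YY[Y]]C[C]C[C][C[C]]

Derivation:
Step 0: C
Step 1: [CC]YY[Y]
Step 2: [[CC]YY[Y][CC]YY[Y]]C[C]C[C][C[C]]


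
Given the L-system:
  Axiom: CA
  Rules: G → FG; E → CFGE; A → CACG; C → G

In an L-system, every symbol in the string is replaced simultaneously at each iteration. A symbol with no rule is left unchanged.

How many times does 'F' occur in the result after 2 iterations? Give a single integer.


Answer: 2

Derivation:
Step 0: CA  (0 'F')
Step 1: GCACG  (0 'F')
Step 2: FGGCACGGFG  (2 'F')


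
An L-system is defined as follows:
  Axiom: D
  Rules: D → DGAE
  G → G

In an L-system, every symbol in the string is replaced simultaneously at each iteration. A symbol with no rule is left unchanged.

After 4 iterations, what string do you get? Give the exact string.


Step 0: D
Step 1: DGAE
Step 2: DGAEGAE
Step 3: DGAEGAEGAE
Step 4: DGAEGAEGAEGAE

Answer: DGAEGAEGAEGAE


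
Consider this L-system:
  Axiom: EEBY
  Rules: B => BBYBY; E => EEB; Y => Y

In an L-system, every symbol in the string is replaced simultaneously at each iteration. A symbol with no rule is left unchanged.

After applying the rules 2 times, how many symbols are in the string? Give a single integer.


Step 0: length = 4
Step 1: length = 12
Step 2: length = 40

Answer: 40


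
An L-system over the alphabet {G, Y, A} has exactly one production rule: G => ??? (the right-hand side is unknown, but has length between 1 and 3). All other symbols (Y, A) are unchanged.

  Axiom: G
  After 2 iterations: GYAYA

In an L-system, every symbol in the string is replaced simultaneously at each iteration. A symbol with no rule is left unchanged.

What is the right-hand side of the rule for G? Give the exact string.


Trying G => GYA:
  Step 0: G
  Step 1: GYA
  Step 2: GYAYA
Matches the given result.

Answer: GYA


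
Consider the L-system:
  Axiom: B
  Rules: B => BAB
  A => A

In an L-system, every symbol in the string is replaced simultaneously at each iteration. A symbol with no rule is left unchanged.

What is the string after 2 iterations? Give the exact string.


Step 0: B
Step 1: BAB
Step 2: BABABAB

Answer: BABABAB


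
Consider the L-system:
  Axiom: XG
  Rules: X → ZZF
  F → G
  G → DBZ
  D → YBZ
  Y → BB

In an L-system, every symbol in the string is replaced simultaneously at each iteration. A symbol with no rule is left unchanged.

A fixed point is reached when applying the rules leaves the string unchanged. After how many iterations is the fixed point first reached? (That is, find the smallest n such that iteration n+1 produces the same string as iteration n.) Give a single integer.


Step 0: XG
Step 1: ZZFDBZ
Step 2: ZZGYBZBZ
Step 3: ZZDBZBBBZBZ
Step 4: ZZYBZBZBBBZBZ
Step 5: ZZBBBZBZBBBZBZ
Step 6: ZZBBBZBZBBBZBZ  (unchanged — fixed point at step 5)

Answer: 5


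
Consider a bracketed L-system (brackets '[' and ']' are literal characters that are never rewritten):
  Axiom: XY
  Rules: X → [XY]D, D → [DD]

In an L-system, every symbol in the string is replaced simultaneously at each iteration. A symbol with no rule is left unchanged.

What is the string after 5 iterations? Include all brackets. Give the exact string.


Step 0: XY
Step 1: [XY]DY
Step 2: [[XY]DY][DD]Y
Step 3: [[[XY]DY][DD]Y][[DD][DD]]Y
Step 4: [[[[XY]DY][DD]Y][[DD][DD]]Y][[[DD][DD]][[DD][DD]]]Y
Step 5: [[[[[XY]DY][DD]Y][[DD][DD]]Y][[[DD][DD]][[DD][DD]]]Y][[[[DD][DD]][[DD][DD]]][[[DD][DD]][[DD][DD]]]]Y

Answer: [[[[[XY]DY][DD]Y][[DD][DD]]Y][[[DD][DD]][[DD][DD]]]Y][[[[DD][DD]][[DD][DD]]][[[DD][DD]][[DD][DD]]]]Y


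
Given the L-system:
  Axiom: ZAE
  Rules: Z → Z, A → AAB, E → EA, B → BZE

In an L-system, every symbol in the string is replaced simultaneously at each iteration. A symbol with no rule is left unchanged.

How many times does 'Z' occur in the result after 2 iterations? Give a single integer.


Step 0: ZAE  (1 'Z')
Step 1: ZAABEA  (1 'Z')
Step 2: ZAABAABBZEEAAAB  (2 'Z')

Answer: 2


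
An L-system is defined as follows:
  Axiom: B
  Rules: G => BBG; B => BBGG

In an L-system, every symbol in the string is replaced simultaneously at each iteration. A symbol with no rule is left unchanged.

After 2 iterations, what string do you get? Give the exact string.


Step 0: B
Step 1: BBGG
Step 2: BBGGBBGGBBGBBG

Answer: BBGGBBGGBBGBBG


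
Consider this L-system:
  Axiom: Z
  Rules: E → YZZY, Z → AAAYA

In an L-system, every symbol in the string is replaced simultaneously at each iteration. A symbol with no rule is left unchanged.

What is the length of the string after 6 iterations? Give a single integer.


Step 0: length = 1
Step 1: length = 5
Step 2: length = 5
Step 3: length = 5
Step 4: length = 5
Step 5: length = 5
Step 6: length = 5

Answer: 5


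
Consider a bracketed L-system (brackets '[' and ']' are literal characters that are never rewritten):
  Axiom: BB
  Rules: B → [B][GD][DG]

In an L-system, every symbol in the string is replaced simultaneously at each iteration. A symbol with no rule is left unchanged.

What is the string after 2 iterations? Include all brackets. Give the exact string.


Answer: [[B][GD][DG]][GD][DG][[B][GD][DG]][GD][DG]

Derivation:
Step 0: BB
Step 1: [B][GD][DG][B][GD][DG]
Step 2: [[B][GD][DG]][GD][DG][[B][GD][DG]][GD][DG]


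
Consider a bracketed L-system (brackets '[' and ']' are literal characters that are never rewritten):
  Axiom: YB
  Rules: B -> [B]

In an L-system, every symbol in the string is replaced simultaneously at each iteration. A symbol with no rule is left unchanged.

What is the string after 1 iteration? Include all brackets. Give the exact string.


Answer: Y[B]

Derivation:
Step 0: YB
Step 1: Y[B]


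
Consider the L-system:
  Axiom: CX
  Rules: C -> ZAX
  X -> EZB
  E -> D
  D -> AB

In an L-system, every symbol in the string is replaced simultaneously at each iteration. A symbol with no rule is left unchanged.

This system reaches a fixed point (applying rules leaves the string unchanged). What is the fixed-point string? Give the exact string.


Answer: ZAABZBABZB

Derivation:
Step 0: CX
Step 1: ZAXEZB
Step 2: ZAEZBDZB
Step 3: ZADZBABZB
Step 4: ZAABZBABZB
Step 5: ZAABZBABZB  (unchanged — fixed point at step 4)


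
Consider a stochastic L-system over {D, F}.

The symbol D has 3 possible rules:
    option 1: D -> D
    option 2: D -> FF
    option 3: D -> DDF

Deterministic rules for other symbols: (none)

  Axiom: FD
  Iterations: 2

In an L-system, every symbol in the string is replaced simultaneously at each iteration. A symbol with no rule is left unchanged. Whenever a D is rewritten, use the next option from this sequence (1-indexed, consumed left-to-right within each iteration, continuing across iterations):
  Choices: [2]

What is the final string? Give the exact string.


Step 0: FD
Step 1: FFF  (used choices [2])
Step 2: FFF  (used choices [])

Answer: FFF


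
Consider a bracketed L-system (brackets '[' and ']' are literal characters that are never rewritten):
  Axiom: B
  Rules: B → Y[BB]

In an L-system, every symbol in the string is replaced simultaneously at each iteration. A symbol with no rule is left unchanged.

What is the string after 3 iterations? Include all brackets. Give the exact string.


Step 0: B
Step 1: Y[BB]
Step 2: Y[Y[BB]Y[BB]]
Step 3: Y[Y[Y[BB]Y[BB]]Y[Y[BB]Y[BB]]]

Answer: Y[Y[Y[BB]Y[BB]]Y[Y[BB]Y[BB]]]


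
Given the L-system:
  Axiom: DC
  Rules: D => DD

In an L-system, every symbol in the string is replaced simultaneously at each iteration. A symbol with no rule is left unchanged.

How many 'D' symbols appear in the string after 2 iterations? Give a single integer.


Answer: 4

Derivation:
Step 0: DC  (1 'D')
Step 1: DDC  (2 'D')
Step 2: DDDDC  (4 'D')


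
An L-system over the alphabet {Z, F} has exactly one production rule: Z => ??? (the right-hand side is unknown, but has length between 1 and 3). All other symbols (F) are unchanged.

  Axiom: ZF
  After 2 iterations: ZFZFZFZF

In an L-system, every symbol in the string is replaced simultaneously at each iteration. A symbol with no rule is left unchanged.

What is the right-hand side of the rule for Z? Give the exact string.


Trying Z => ZFZ:
  Step 0: ZF
  Step 1: ZFZF
  Step 2: ZFZFZFZF
Matches the given result.

Answer: ZFZ


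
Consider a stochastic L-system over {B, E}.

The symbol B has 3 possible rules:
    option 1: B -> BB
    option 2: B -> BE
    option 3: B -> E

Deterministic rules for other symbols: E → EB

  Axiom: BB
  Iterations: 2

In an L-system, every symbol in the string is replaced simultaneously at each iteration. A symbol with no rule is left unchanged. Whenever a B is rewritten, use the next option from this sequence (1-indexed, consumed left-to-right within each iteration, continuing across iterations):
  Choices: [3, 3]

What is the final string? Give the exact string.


Step 0: BB
Step 1: EE  (used choices [3, 3])
Step 2: EBEB  (used choices [])

Answer: EBEB


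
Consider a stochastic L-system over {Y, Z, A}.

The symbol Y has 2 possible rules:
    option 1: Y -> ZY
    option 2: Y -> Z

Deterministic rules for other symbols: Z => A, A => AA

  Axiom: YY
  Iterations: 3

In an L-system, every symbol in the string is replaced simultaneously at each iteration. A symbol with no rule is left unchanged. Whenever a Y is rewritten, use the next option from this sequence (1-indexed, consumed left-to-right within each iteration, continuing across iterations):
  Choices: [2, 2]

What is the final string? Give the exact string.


Answer: AAAA

Derivation:
Step 0: YY
Step 1: ZZ  (used choices [2, 2])
Step 2: AA  (used choices [])
Step 3: AAAA  (used choices [])


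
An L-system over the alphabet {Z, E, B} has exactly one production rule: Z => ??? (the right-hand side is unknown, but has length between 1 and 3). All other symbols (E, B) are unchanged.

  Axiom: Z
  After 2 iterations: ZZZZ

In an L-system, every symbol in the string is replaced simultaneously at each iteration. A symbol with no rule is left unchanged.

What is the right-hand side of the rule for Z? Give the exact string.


Answer: ZZ

Derivation:
Trying Z => ZZ:
  Step 0: Z
  Step 1: ZZ
  Step 2: ZZZZ
Matches the given result.


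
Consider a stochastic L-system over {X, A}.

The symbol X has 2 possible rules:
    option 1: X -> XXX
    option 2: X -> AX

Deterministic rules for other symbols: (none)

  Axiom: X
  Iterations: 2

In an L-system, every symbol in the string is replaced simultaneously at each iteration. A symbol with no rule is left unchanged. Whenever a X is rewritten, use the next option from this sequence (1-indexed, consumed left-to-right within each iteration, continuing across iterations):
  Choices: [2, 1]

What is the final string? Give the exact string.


Answer: AXXX

Derivation:
Step 0: X
Step 1: AX  (used choices [2])
Step 2: AXXX  (used choices [1])
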